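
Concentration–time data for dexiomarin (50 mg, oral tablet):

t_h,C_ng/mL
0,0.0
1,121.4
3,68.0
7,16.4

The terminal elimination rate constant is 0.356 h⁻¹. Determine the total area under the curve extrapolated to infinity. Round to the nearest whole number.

Trapezoidal AUC_0→7:
  [0→1]: (0.0+121.4)/2 × 1 = 60.7
  [1→3]: (121.4+68.0)/2 × 2 = 189.4
  [3→7]: (68.0+16.4)/2 × 4 = 168.8
  Sum = 418.9 ng/mL·h
Extrapolated tail: C_last / k_e = 16.4 / 0.356 = 46.067
AUC_0→∞ = 418.9 + 46.067 = 464.967 ng/mL·h

AUC = 465 ng/mL·h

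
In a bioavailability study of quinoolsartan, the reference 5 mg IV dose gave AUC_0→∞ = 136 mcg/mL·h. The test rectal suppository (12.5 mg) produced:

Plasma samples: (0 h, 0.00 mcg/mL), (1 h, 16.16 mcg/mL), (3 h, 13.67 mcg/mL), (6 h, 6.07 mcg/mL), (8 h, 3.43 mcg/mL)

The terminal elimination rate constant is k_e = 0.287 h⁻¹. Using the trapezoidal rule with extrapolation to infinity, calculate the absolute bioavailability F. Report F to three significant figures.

Trapezoidal AUC_0→8 (rectal suppository):
  [0→1]: (0.00+16.16)/2 × 1 = 8.08
  [1→3]: (16.16+13.67)/2 × 2 = 29.83
  [3→6]: (13.67+6.07)/2 × 3 = 29.61
  [6→8]: (6.07+3.43)/2 × 2 = 9.5
  Sum = 77.02 mcg/mL·h
Tail: C_last/k_e = 3.43/0.287 = 11.951
AUC_0→∞ (rectal suppository) = 77.02 + 11.951 = 88.971 mcg/mL·h
F = (AUC_ev/D_ev)/(AUC_iv/D_iv) = (88.971/12.5)/(136/5) = 7.11768/27.2 = 0.2617

F = 0.262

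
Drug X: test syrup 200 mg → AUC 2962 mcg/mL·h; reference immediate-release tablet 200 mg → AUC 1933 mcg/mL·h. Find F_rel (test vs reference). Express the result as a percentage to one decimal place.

F_rel = 153.2%

F_rel = (AUC_test/D_test) / (AUC_ref/D_ref)
      = (2962/200) / (1933/200)
      = 14.81 / 9.665 = 1.5323 = 153.23%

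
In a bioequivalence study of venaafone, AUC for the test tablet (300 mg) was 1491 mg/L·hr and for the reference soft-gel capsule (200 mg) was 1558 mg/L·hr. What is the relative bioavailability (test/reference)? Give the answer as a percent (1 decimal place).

F_rel = (AUC_test/D_test) / (AUC_ref/D_ref)
      = (1491/300) / (1558/200)
      = 4.97 / 7.79 = 0.6380 = 63.80%

F_rel = 63.8%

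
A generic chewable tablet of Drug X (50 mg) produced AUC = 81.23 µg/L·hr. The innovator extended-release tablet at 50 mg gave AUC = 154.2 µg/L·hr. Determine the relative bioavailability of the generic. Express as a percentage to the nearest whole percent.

F_rel = (AUC_test/D_test) / (AUC_ref/D_ref)
      = (81.23/50) / (154.2/50)
      = 1.6246 / 3.084 = 0.5268 = 52.68%

F_rel = 53%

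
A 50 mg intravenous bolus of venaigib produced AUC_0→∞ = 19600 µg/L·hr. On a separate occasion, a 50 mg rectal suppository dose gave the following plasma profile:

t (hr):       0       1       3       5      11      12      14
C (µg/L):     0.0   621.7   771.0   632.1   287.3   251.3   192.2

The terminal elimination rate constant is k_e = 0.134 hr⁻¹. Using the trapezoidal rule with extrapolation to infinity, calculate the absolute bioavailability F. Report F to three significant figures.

F = 0.409

Trapezoidal AUC_0→14 (rectal suppository):
  [0→1]: (0.0+621.7)/2 × 1 = 310.85
  [1→3]: (621.7+771.0)/2 × 2 = 1392.7
  [3→5]: (771.0+632.1)/2 × 2 = 1403.1
  [5→11]: (632.1+287.3)/2 × 6 = 2758.2
  [11→12]: (287.3+251.3)/2 × 1 = 269.3
  [12→14]: (251.3+192.2)/2 × 2 = 443.5
  Sum = 6577.65 µg/L·hr
Tail: C_last/k_e = 192.2/0.134 = 1434.328
AUC_0→∞ (rectal suppository) = 6577.65 + 1434.328 = 8011.978 µg/L·hr
F = (AUC_ev/D_ev)/(AUC_iv/D_iv) = (8011.978/50)/(19600/50) = 160.23956/392 = 0.4088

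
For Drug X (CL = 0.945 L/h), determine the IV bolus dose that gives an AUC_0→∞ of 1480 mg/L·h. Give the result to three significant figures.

Dose = 1400 mg

Dose_iv = CL × AUC_0→∞
     = 0.945 × 1480 = 1398.6 mg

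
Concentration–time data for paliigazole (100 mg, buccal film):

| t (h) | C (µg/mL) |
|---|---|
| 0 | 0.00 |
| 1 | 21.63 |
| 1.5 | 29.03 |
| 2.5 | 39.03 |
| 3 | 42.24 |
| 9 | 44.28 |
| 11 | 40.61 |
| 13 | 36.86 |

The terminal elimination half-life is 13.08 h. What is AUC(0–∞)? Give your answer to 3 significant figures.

AUC = 1200 µg/mL·h

Trapezoidal AUC_0→13:
  [0→1]: (0.00+21.63)/2 × 1 = 10.815
  [1→1.5]: (21.63+29.03)/2 × 0.5 = 12.665
  [1.5→2.5]: (29.03+39.03)/2 × 1 = 34.03
  [2.5→3]: (39.03+42.24)/2 × 0.5 = 20.3175
  [3→9]: (42.24+44.28)/2 × 6 = 259.56
  [9→11]: (44.28+40.61)/2 × 2 = 84.89
  [11→13]: (40.61+36.86)/2 × 2 = 77.47
  Sum = 499.7475 µg/mL·h
k_e = ln2 / t½ = 0.693147 / 13.08 = 0.0530 h^-1
Extrapolated tail: C_last / k_e = 36.86 / 0.053 = 695.472
AUC_0→∞ = 499.7475 + 695.472 = 1195.2195 µg/mL·h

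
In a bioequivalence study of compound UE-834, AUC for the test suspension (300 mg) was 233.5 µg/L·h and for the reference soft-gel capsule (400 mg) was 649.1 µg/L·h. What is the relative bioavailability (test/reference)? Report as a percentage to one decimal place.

F_rel = 48.0%

F_rel = (AUC_test/D_test) / (AUC_ref/D_ref)
      = (233.5/300) / (649.1/400)
      = 0.778333 / 1.62275 = 0.4796 = 47.96%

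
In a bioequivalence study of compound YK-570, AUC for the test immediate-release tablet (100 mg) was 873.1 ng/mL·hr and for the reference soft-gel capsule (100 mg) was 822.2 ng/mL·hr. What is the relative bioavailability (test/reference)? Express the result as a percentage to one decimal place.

F_rel = (AUC_test/D_test) / (AUC_ref/D_ref)
      = (873.1/100) / (822.2/100)
      = 8.731 / 8.222 = 1.0619 = 106.19%

F_rel = 106.2%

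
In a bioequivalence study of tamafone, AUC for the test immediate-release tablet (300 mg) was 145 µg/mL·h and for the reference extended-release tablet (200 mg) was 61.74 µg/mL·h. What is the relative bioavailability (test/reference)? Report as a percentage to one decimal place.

F_rel = (AUC_test/D_test) / (AUC_ref/D_ref)
      = (145/300) / (61.74/200)
      = 0.483333 / 0.3087 = 1.5657 = 156.57%

F_rel = 156.6%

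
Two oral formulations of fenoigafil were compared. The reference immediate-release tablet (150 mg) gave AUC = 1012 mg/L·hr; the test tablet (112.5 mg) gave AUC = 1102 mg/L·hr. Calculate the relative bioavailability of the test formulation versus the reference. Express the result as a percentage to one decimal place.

F_rel = (AUC_test/D_test) / (AUC_ref/D_ref)
      = (1102/112.5) / (1012/150)
      = 9.79556 / 6.74667 = 1.4519 = 145.19%

F_rel = 145.2%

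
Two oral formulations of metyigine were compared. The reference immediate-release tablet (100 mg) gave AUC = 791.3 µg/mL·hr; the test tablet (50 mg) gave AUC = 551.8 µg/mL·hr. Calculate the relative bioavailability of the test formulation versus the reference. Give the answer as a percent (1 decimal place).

F_rel = (AUC_test/D_test) / (AUC_ref/D_ref)
      = (551.8/50) / (791.3/100)
      = 11.036 / 7.913 = 1.3947 = 139.47%

F_rel = 139.5%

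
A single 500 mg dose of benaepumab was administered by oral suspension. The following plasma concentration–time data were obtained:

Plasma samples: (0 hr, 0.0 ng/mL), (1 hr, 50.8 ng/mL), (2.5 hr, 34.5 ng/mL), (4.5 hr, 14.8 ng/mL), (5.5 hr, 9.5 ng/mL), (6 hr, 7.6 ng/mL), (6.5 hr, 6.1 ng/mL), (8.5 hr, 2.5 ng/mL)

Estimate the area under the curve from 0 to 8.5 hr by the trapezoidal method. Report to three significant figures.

AUC = 167 ng/mL·hr

Trapezoidal AUC_0→8.5:
  [0→1]: (0.0+50.8)/2 × 1 = 25.4
  [1→2.5]: (50.8+34.5)/2 × 1.5 = 63.975
  [2.5→4.5]: (34.5+14.8)/2 × 2 = 49.3
  [4.5→5.5]: (14.8+9.5)/2 × 1 = 12.15
  [5.5→6]: (9.5+7.6)/2 × 0.5 = 4.275
  [6→6.5]: (7.6+6.1)/2 × 0.5 = 3.425
  [6.5→8.5]: (6.1+2.5)/2 × 2 = 8.6
  Sum = 167.125 ng/mL·hr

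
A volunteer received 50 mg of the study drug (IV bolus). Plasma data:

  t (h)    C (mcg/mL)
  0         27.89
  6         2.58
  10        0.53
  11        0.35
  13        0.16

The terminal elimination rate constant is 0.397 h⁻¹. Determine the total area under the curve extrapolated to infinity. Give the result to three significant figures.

AUC = 99.0 mcg/mL·h

Trapezoidal AUC_0→13:
  [0→6]: (27.89+2.58)/2 × 6 = 91.41
  [6→10]: (2.58+0.53)/2 × 4 = 6.22
  [10→11]: (0.53+0.35)/2 × 1 = 0.44
  [11→13]: (0.35+0.16)/2 × 2 = 0.51
  Sum = 98.58 mcg/mL·h
Extrapolated tail: C_last / k_e = 0.16 / 0.397 = 0.403
AUC_0→∞ = 98.58 + 0.403 = 98.983 mcg/mL·h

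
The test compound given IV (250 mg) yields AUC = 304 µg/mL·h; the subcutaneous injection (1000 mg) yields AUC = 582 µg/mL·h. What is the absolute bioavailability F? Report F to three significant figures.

F = (AUC_ev / D_ev) / (AUC_iv / D_iv)
  = (582/1000) / (304/250)
  = 0.582 / 1.216 = 0.4786

F = 0.479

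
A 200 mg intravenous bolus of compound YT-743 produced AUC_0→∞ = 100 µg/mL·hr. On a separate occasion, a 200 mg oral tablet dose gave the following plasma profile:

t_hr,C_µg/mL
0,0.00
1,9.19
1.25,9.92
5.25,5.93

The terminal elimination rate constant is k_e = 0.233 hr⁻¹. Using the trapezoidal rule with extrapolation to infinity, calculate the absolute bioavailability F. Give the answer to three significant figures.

Trapezoidal AUC_0→5.25 (oral tablet):
  [0→1]: (0.00+9.19)/2 × 1 = 4.595
  [1→1.25]: (9.19+9.92)/2 × 0.25 = 2.38875
  [1.25→5.25]: (9.92+5.93)/2 × 4 = 31.7
  Sum = 38.68375 µg/mL·hr
Tail: C_last/k_e = 5.93/0.233 = 25.451
AUC_0→∞ (oral tablet) = 38.68375 + 25.451 = 64.13475 µg/mL·hr
F = (AUC_ev/D_ev)/(AUC_iv/D_iv) = (64.13475/200)/(100/200) = 0.32067375/0.5 = 0.6413

F = 0.641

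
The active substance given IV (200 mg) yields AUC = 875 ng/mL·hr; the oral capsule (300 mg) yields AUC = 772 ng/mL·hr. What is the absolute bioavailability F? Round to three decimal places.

F = (AUC_ev / D_ev) / (AUC_iv / D_iv)
  = (772/300) / (875/200)
  = 2.57333 / 4.375 = 0.5882

F = 0.588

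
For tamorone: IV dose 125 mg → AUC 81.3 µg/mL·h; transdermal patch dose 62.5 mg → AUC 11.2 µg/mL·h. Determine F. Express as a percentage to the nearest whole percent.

F = 28%

F = (AUC_ev / D_ev) / (AUC_iv / D_iv)
  = (11.2/62.5) / (81.3/125)
  = 0.1792 / 0.6504 = 0.2755
  = 27.55%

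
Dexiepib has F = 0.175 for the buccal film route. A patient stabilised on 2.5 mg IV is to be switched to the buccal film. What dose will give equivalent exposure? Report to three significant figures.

D_buccal = 14.3 mg

For equal systemic exposure: F × D_ev = D_iv
D_ev = D_iv / F = 2.5 / 0.175 = 14.2857 mg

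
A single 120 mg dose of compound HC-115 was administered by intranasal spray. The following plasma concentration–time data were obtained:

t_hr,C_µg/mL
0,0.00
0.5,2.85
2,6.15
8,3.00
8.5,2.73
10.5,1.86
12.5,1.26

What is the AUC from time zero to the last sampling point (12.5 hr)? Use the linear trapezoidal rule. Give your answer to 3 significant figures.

Trapezoidal AUC_0→12.5:
  [0→0.5]: (0.00+2.85)/2 × 0.5 = 0.7125
  [0.5→2]: (2.85+6.15)/2 × 1.5 = 6.75
  [2→8]: (6.15+3.00)/2 × 6 = 27.45
  [8→8.5]: (3.00+2.73)/2 × 0.5 = 1.4325
  [8.5→10.5]: (2.73+1.86)/2 × 2 = 4.59
  [10.5→12.5]: (1.86+1.26)/2 × 2 = 3.12
  Sum = 44.055 µg/mL·hr

AUC = 44.1 µg/mL·hr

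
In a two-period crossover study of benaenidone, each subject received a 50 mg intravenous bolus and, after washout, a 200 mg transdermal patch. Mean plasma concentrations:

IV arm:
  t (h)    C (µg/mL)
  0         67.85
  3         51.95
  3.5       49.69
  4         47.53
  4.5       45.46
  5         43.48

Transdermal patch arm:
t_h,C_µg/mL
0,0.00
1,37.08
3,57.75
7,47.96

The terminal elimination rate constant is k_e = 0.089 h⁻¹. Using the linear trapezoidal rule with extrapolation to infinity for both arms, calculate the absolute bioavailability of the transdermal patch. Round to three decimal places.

F = 0.283

Trapezoidal AUC_0→5 (IV):
  [0→3]: (67.85+51.95)/2 × 3 = 179.7
  [3→3.5]: (51.95+49.69)/2 × 0.5 = 25.41
  [3.5→4]: (49.69+47.53)/2 × 0.5 = 24.305
  [4→4.5]: (47.53+45.46)/2 × 0.5 = 23.2475
  [4.5→5]: (45.46+43.48)/2 × 0.5 = 22.235
  Sum = 274.8975 µg/mL·h
IV tail: 43.48/0.089 = 488.539; AUC_iv,0→∞ = 274.8975 + 488.539 = 763.4365 µg/mL·h
Trapezoidal AUC_0→7 (transdermal patch):
  [0→1]: (0.00+37.08)/2 × 1 = 18.54
  [1→3]: (37.08+57.75)/2 × 2 = 94.83
  [3→7]: (57.75+47.96)/2 × 4 = 211.42
  Sum = 324.79 µg/mL·h
transdermal patch tail: 47.96/0.089 = 538.876; AUC_ev,0→∞ = 324.79 + 538.876 = 863.666 µg/mL·h
F = (AUC_ev/D_ev)/(AUC_iv/D_iv) = (863.666/200)/(763.4365/50) = 4.31833/15.26873 = 0.2828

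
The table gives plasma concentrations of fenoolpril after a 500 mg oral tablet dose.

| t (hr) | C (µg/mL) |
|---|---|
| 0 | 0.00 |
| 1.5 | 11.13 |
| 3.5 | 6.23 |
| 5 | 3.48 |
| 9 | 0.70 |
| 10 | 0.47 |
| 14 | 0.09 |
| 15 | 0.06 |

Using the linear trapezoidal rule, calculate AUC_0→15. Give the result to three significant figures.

Trapezoidal AUC_0→15:
  [0→1.5]: (0.00+11.13)/2 × 1.5 = 8.3475
  [1.5→3.5]: (11.13+6.23)/2 × 2 = 17.36
  [3.5→5]: (6.23+3.48)/2 × 1.5 = 7.2825
  [5→9]: (3.48+0.70)/2 × 4 = 8.36
  [9→10]: (0.70+0.47)/2 × 1 = 0.585
  [10→14]: (0.47+0.09)/2 × 4 = 1.12
  [14→15]: (0.09+0.06)/2 × 1 = 0.075
  Sum = 43.13 µg/mL·hr

AUC = 43.1 µg/mL·hr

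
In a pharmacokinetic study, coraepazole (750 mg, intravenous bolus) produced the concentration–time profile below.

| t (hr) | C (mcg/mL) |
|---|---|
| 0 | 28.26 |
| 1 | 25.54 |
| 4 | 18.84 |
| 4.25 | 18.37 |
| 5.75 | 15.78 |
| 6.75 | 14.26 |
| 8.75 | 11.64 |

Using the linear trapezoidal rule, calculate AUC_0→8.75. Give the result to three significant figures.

Trapezoidal AUC_0→8.75:
  [0→1]: (28.26+25.54)/2 × 1 = 26.9
  [1→4]: (25.54+18.84)/2 × 3 = 66.57
  [4→4.25]: (18.84+18.37)/2 × 0.25 = 4.65125
  [4.25→5.75]: (18.37+15.78)/2 × 1.5 = 25.6125
  [5.75→6.75]: (15.78+14.26)/2 × 1 = 15.02
  [6.75→8.75]: (14.26+11.64)/2 × 2 = 25.9
  Sum = 164.65375 mcg/mL·hr

AUC = 165 mcg/mL·hr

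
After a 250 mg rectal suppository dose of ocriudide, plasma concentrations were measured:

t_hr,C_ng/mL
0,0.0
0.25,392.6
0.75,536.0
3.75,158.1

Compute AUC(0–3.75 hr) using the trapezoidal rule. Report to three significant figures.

AUC = 1320 ng/mL·hr

Trapezoidal AUC_0→3.75:
  [0→0.25]: (0.0+392.6)/2 × 0.25 = 49.075
  [0.25→0.75]: (392.6+536.0)/2 × 0.5 = 232.15
  [0.75→3.75]: (536.0+158.1)/2 × 3 = 1041.15
  Sum = 1322.375 ng/mL·hr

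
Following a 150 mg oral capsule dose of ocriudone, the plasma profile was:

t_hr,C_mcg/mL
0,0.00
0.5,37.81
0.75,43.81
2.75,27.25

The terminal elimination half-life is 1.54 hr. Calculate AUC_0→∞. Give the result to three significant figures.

Trapezoidal AUC_0→2.75:
  [0→0.5]: (0.00+37.81)/2 × 0.5 = 9.4525
  [0.5→0.75]: (37.81+43.81)/2 × 0.25 = 10.2025
  [0.75→2.75]: (43.81+27.25)/2 × 2 = 71.06
  Sum = 90.715 mcg/mL·hr
k_e = ln2 / t½ = 0.693147 / 1.54 = 0.4501 hr^-1
Extrapolated tail: C_last / k_e = 27.25 / 0.4501 = 60.542
AUC_0→∞ = 90.715 + 60.542 = 151.257 mcg/mL·hr

AUC = 151 mcg/mL·hr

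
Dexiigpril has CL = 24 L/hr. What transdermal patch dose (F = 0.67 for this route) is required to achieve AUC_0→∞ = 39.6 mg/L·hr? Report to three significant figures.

Dose = CL × AUC_0→∞ / F
     = 24 × 39.6 / 0.67 = 1418.51 mg

Dose = 1420 mg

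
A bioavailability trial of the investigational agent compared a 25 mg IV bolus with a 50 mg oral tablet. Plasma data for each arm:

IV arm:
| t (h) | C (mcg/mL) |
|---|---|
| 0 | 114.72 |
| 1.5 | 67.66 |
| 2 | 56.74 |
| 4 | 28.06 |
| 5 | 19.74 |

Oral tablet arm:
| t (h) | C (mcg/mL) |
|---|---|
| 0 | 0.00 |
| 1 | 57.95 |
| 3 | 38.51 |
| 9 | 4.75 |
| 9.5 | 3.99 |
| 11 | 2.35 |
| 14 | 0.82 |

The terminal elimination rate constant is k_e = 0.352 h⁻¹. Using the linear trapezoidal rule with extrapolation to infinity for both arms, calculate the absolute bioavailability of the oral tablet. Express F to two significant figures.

Trapezoidal AUC_0→5 (IV):
  [0→1.5]: (114.72+67.66)/2 × 1.5 = 136.785
  [1.5→2]: (67.66+56.74)/2 × 0.5 = 31.1
  [2→4]: (56.74+28.06)/2 × 2 = 84.8
  [4→5]: (28.06+19.74)/2 × 1 = 23.9
  Sum = 276.585 mcg/mL·h
IV tail: 19.74/0.352 = 56.080; AUC_iv,0→∞ = 276.585 + 56.080 = 332.665 mcg/mL·h
Trapezoidal AUC_0→14 (oral tablet):
  [0→1]: (0.00+57.95)/2 × 1 = 28.975
  [1→3]: (57.95+38.51)/2 × 2 = 96.46
  [3→9]: (38.51+4.75)/2 × 6 = 129.78
  [9→9.5]: (4.75+3.99)/2 × 0.5 = 2.185
  [9.5→11]: (3.99+2.35)/2 × 1.5 = 4.755
  [11→14]: (2.35+0.82)/2 × 3 = 4.755
  Sum = 266.91 mcg/mL·h
oral tablet tail: 0.82/0.352 = 2.330; AUC_ev,0→∞ = 266.91 + 2.330 = 269.24 mcg/mL·h
F = (AUC_ev/D_ev)/(AUC_iv/D_iv) = (269.24/50)/(332.665/25) = 5.3848/13.3066 = 0.4047

F = 0.40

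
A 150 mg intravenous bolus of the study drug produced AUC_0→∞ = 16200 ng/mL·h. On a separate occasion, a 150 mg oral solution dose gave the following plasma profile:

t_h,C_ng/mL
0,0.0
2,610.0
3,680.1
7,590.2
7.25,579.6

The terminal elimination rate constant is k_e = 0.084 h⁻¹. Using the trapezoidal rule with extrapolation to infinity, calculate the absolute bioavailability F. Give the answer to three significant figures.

F = 0.669

Trapezoidal AUC_0→7.25 (oral solution):
  [0→2]: (0.0+610.0)/2 × 2 = 610.0
  [2→3]: (610.0+680.1)/2 × 1 = 645.05
  [3→7]: (680.1+590.2)/2 × 4 = 2540.6
  [7→7.25]: (590.2+579.6)/2 × 0.25 = 146.225
  Sum = 3941.875 ng/mL·h
Tail: C_last/k_e = 579.6/0.084 = 6900.000
AUC_0→∞ (oral solution) = 3941.875 + 6900.000 = 10841.875 ng/mL·h
F = (AUC_ev/D_ev)/(AUC_iv/D_iv) = (10841.875/150)/(16200/150) = 72.2792/108 = 0.6693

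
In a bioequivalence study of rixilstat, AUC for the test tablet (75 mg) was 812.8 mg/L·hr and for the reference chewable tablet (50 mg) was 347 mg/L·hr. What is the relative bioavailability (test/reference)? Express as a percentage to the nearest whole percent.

F_rel = 156%

F_rel = (AUC_test/D_test) / (AUC_ref/D_ref)
      = (812.8/75) / (347/50)
      = 10.8373 / 6.94 = 1.5616 = 156.16%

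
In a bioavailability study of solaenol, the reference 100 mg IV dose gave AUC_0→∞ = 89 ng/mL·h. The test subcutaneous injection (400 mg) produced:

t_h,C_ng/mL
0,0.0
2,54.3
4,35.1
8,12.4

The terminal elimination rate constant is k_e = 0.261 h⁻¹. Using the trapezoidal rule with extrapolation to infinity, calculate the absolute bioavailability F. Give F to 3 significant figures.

Trapezoidal AUC_0→8 (subcutaneous injection):
  [0→2]: (0.0+54.3)/2 × 2 = 54.3
  [2→4]: (54.3+35.1)/2 × 2 = 89.4
  [4→8]: (35.1+12.4)/2 × 4 = 95.0
  Sum = 238.7 ng/mL·h
Tail: C_last/k_e = 12.4/0.261 = 47.510
AUC_0→∞ (subcutaneous injection) = 238.7 + 47.510 = 286.21 ng/mL·h
F = (AUC_ev/D_ev)/(AUC_iv/D_iv) = (286.21/400)/(89/100) = 0.715525/0.89 = 0.8040

F = 0.804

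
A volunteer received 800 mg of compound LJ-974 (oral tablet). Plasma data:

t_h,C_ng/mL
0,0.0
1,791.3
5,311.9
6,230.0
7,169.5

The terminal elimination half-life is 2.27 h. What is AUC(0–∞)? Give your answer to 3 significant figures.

AUC = 3630 ng/mL·h

Trapezoidal AUC_0→7:
  [0→1]: (0.0+791.3)/2 × 1 = 395.65
  [1→5]: (791.3+311.9)/2 × 4 = 2206.4
  [5→6]: (311.9+230.0)/2 × 1 = 270.95
  [6→7]: (230.0+169.5)/2 × 1 = 199.75
  Sum = 3072.75 ng/mL·h
k_e = ln2 / t½ = 0.693147 / 2.27 = 0.3054 h^-1
Extrapolated tail: C_last / k_e = 169.5 / 0.3054 = 555.010
AUC_0→∞ = 3072.75 + 555.010 = 3627.76 ng/mL·h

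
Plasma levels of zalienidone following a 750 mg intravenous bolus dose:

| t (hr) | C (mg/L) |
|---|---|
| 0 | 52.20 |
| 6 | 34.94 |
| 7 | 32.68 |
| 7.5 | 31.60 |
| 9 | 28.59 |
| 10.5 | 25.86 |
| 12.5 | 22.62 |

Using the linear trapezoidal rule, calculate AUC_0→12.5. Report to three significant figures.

AUC = 446 mg/L·hr

Trapezoidal AUC_0→12.5:
  [0→6]: (52.20+34.94)/2 × 6 = 261.42
  [6→7]: (34.94+32.68)/2 × 1 = 33.81
  [7→7.5]: (32.68+31.60)/2 × 0.5 = 16.07
  [7.5→9]: (31.60+28.59)/2 × 1.5 = 45.1425
  [9→10.5]: (28.59+25.86)/2 × 1.5 = 40.8375
  [10.5→12.5]: (25.86+22.62)/2 × 2 = 48.48
  Sum = 445.76 mg/L·hr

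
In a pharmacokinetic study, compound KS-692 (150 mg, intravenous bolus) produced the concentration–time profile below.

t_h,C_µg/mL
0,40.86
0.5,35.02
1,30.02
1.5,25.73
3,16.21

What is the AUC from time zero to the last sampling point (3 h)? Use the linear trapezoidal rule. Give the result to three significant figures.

AUC = 80.6 µg/mL·h

Trapezoidal AUC_0→3:
  [0→0.5]: (40.86+35.02)/2 × 0.5 = 18.97
  [0.5→1]: (35.02+30.02)/2 × 0.5 = 16.26
  [1→1.5]: (30.02+25.73)/2 × 0.5 = 13.9375
  [1.5→3]: (25.73+16.21)/2 × 1.5 = 31.455
  Sum = 80.6225 µg/mL·h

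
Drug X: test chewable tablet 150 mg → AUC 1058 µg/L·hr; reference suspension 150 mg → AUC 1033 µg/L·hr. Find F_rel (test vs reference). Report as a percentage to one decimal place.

F_rel = 102.4%

F_rel = (AUC_test/D_test) / (AUC_ref/D_ref)
      = (1058/150) / (1033/150)
      = 7.05333 / 6.88667 = 1.0242 = 102.42%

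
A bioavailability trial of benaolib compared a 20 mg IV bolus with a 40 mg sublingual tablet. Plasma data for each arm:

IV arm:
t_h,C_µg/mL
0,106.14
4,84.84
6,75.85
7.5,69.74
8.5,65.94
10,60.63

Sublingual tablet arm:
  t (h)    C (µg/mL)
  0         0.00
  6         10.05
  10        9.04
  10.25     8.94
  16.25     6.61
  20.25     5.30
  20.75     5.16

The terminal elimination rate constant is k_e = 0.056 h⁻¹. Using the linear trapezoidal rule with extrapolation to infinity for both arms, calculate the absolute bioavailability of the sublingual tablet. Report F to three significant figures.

Trapezoidal AUC_0→10 (IV):
  [0→4]: (106.14+84.84)/2 × 4 = 381.96
  [4→6]: (84.84+75.85)/2 × 2 = 160.69
  [6→7.5]: (75.85+69.74)/2 × 1.5 = 109.1925
  [7.5→8.5]: (69.74+65.94)/2 × 1 = 67.84
  [8.5→10]: (65.94+60.63)/2 × 1.5 = 94.9275
  Sum = 814.61 µg/mL·h
IV tail: 60.63/0.056 = 1082.679; AUC_iv,0→∞ = 814.61 + 1082.679 = 1897.289 µg/mL·h
Trapezoidal AUC_0→20.75 (sublingual tablet):
  [0→6]: (0.00+10.05)/2 × 6 = 30.15
  [6→10]: (10.05+9.04)/2 × 4 = 38.18
  [10→10.25]: (9.04+8.94)/2 × 0.25 = 2.2475
  [10.25→16.25]: (8.94+6.61)/2 × 6 = 46.65
  [16.25→20.25]: (6.61+5.30)/2 × 4 = 23.82
  [20.25→20.75]: (5.30+5.16)/2 × 0.5 = 2.615
  Sum = 143.6625 µg/mL·h
sublingual tablet tail: 5.16/0.056 = 92.143; AUC_ev,0→∞ = 143.6625 + 92.143 = 235.8055 µg/mL·h
F = (AUC_ev/D_ev)/(AUC_iv/D_iv) = (235.8055/40)/(1897.289/20) = 5.8951375/94.86445 = 0.0621

F = 0.0621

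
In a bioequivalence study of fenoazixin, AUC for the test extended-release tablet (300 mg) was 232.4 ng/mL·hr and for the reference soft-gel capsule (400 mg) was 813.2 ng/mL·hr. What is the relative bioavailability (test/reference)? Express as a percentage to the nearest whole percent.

F_rel = 38%

F_rel = (AUC_test/D_test) / (AUC_ref/D_ref)
      = (232.4/300) / (813.2/400)
      = 0.774667 / 2.033 = 0.3810 = 38.10%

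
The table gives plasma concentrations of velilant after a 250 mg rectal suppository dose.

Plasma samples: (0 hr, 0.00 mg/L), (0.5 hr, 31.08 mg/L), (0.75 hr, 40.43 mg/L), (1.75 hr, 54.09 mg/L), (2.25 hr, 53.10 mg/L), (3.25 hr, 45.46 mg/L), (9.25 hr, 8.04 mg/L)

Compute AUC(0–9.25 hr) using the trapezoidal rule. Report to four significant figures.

Trapezoidal AUC_0→9.25:
  [0→0.5]: (0.00+31.08)/2 × 0.5 = 7.77
  [0.5→0.75]: (31.08+40.43)/2 × 0.25 = 8.93875
  [0.75→1.75]: (40.43+54.09)/2 × 1 = 47.26
  [1.75→2.25]: (54.09+53.10)/2 × 0.5 = 26.7975
  [2.25→3.25]: (53.10+45.46)/2 × 1 = 49.28
  [3.25→9.25]: (45.46+8.04)/2 × 6 = 160.5
  Sum = 300.54625 mg/L·hr

AUC = 300.5 mg/L·hr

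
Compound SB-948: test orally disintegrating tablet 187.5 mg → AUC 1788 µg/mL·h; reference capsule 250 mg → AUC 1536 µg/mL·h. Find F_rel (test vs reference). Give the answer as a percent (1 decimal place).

F_rel = 155.2%

F_rel = (AUC_test/D_test) / (AUC_ref/D_ref)
      = (1788/187.5) / (1536/250)
      = 9.536 / 6.144 = 1.5521 = 155.21%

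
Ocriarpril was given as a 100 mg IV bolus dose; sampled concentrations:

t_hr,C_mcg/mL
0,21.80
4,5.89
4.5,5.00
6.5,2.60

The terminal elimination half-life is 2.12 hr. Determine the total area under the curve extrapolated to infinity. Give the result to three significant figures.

AUC = 73.7 mcg/mL·hr

Trapezoidal AUC_0→6.5:
  [0→4]: (21.80+5.89)/2 × 4 = 55.38
  [4→4.5]: (5.89+5.00)/2 × 0.5 = 2.7225
  [4.5→6.5]: (5.00+2.60)/2 × 2 = 7.6
  Sum = 65.7025 mcg/mL·hr
k_e = ln2 / t½ = 0.693147 / 2.12 = 0.3270 hr^-1
Extrapolated tail: C_last / k_e = 2.60 / 0.327 = 7.951
AUC_0→∞ = 65.7025 + 7.951 = 73.6535 mcg/mL·hr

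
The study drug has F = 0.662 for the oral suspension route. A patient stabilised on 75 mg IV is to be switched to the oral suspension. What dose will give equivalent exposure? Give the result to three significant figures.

For equal systemic exposure: F × D_ev = D_iv
D_ev = D_iv / F = 75 / 0.662 = 113.293 mg

D_oral = 113 mg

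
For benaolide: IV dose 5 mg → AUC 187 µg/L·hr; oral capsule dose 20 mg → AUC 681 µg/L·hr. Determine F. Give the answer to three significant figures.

F = (AUC_ev / D_ev) / (AUC_iv / D_iv)
  = (681/20) / (187/5)
  = 34.05 / 37.4 = 0.9104

F = 0.910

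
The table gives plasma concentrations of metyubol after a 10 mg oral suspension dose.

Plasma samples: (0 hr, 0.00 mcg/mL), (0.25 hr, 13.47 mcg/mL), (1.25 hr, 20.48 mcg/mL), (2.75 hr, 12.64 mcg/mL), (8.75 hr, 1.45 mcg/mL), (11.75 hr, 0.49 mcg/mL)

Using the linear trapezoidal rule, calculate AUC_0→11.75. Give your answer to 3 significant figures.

Trapezoidal AUC_0→11.75:
  [0→0.25]: (0.00+13.47)/2 × 0.25 = 1.68375
  [0.25→1.25]: (13.47+20.48)/2 × 1 = 16.975
  [1.25→2.75]: (20.48+12.64)/2 × 1.5 = 24.84
  [2.75→8.75]: (12.64+1.45)/2 × 6 = 42.27
  [8.75→11.75]: (1.45+0.49)/2 × 3 = 2.91
  Sum = 88.67875 mcg/mL·hr

AUC = 88.7 mcg/mL·hr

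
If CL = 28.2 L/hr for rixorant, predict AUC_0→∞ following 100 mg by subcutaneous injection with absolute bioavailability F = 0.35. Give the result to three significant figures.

AUC = 1.24 mg/L·hr

AUC_0→∞ = F × Dose / CL
        = 0.35 × 100 / 28.2 = 1.24113 mg/L·hr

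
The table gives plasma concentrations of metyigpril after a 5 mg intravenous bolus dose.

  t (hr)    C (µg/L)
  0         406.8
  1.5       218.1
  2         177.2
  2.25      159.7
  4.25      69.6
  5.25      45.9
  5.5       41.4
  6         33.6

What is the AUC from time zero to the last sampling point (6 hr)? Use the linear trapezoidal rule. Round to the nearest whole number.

Trapezoidal AUC_0→6:
  [0→1.5]: (406.8+218.1)/2 × 1.5 = 468.675
  [1.5→2]: (218.1+177.2)/2 × 0.5 = 98.825
  [2→2.25]: (177.2+159.7)/2 × 0.25 = 42.1125
  [2.25→4.25]: (159.7+69.6)/2 × 2 = 229.3
  [4.25→5.25]: (69.6+45.9)/2 × 1 = 57.75
  [5.25→5.5]: (45.9+41.4)/2 × 0.25 = 10.9125
  [5.5→6]: (41.4+33.6)/2 × 0.5 = 18.75
  Sum = 926.325 µg/L·hr

AUC = 926 µg/L·hr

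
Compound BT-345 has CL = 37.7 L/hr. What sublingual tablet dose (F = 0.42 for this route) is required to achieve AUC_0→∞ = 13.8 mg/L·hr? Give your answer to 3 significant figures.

Dose = 1240 mg

Dose = CL × AUC_0→∞ / F
     = 37.7 × 13.8 / 0.42 = 1238.71 mg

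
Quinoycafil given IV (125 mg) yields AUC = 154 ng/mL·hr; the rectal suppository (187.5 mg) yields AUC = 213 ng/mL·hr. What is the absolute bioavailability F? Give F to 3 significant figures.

F = 0.922

F = (AUC_ev / D_ev) / (AUC_iv / D_iv)
  = (213/187.5) / (154/125)
  = 1.136 / 1.232 = 0.9221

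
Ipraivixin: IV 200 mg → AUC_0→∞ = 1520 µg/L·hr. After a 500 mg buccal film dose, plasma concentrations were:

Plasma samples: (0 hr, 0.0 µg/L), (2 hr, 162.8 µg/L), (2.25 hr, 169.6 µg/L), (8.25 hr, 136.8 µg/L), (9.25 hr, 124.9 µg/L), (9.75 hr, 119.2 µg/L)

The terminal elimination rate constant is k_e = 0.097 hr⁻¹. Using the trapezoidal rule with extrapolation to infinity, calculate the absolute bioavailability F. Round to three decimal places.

Trapezoidal AUC_0→9.75 (buccal film):
  [0→2]: (0.0+162.8)/2 × 2 = 162.8
  [2→2.25]: (162.8+169.6)/2 × 0.25 = 41.55
  [2.25→8.25]: (169.6+136.8)/2 × 6 = 919.2
  [8.25→9.25]: (136.8+124.9)/2 × 1 = 130.85
  [9.25→9.75]: (124.9+119.2)/2 × 0.5 = 61.025
  Sum = 1315.425 µg/L·hr
Tail: C_last/k_e = 119.2/0.097 = 1228.866
AUC_0→∞ (buccal film) = 1315.425 + 1228.866 = 2544.291 µg/L·hr
F = (AUC_ev/D_ev)/(AUC_iv/D_iv) = (2544.291/500)/(1520/200) = 5.088582/7.6 = 0.6696

F = 0.670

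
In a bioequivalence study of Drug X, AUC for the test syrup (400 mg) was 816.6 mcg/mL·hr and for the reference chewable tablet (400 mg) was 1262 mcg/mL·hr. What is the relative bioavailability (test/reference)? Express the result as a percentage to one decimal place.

F_rel = (AUC_test/D_test) / (AUC_ref/D_ref)
      = (816.6/400) / (1262/400)
      = 2.0415 / 3.155 = 0.6471 = 64.71%

F_rel = 64.7%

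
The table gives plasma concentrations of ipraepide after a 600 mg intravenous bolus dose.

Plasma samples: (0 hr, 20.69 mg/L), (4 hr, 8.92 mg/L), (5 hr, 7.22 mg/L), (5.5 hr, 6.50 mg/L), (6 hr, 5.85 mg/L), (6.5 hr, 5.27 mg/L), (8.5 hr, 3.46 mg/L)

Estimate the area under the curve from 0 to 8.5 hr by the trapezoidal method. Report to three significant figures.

Trapezoidal AUC_0→8.5:
  [0→4]: (20.69+8.92)/2 × 4 = 59.22
  [4→5]: (8.92+7.22)/2 × 1 = 8.07
  [5→5.5]: (7.22+6.50)/2 × 0.5 = 3.43
  [5.5→6]: (6.50+5.85)/2 × 0.5 = 3.0875
  [6→6.5]: (5.85+5.27)/2 × 0.5 = 2.78
  [6.5→8.5]: (5.27+3.46)/2 × 2 = 8.73
  Sum = 85.3175 mg/L·hr

AUC = 85.3 mg/L·hr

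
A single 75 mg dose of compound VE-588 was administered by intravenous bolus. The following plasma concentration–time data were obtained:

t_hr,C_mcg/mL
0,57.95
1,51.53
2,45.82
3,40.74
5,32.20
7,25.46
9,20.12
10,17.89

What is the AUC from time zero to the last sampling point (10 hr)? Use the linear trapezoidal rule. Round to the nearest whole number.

AUC = 342 mcg/mL·hr

Trapezoidal AUC_0→10:
  [0→1]: (57.95+51.53)/2 × 1 = 54.74
  [1→2]: (51.53+45.82)/2 × 1 = 48.675
  [2→3]: (45.82+40.74)/2 × 1 = 43.28
  [3→5]: (40.74+32.20)/2 × 2 = 72.94
  [5→7]: (32.20+25.46)/2 × 2 = 57.66
  [7→9]: (25.46+20.12)/2 × 2 = 45.58
  [9→10]: (20.12+17.89)/2 × 1 = 19.005
  Sum = 341.88 mcg/mL·hr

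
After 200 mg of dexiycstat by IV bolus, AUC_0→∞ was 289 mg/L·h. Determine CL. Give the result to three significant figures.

CL = Dose_iv / AUC_0→∞
   = 200 / 289 = 0.692042 L/h

CL = 0.692 L/h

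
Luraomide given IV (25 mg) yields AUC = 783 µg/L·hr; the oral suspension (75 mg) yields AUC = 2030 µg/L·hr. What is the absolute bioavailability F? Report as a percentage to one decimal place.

F = (AUC_ev / D_ev) / (AUC_iv / D_iv)
  = (2030/75) / (783/25)
  = 27.0667 / 31.32 = 0.8642
  = 86.42%

F = 86.4%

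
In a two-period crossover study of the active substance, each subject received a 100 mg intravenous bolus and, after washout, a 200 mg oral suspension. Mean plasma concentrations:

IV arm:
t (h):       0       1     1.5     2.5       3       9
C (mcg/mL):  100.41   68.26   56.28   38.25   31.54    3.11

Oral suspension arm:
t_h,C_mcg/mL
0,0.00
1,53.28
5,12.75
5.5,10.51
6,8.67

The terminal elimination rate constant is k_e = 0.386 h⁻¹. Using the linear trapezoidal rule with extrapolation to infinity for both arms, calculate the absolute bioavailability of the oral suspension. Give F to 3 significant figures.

Trapezoidal AUC_0→9 (IV):
  [0→1]: (100.41+68.26)/2 × 1 = 84.335
  [1→1.5]: (68.26+56.28)/2 × 0.5 = 31.135
  [1.5→2.5]: (56.28+38.25)/2 × 1 = 47.265
  [2.5→3]: (38.25+31.54)/2 × 0.5 = 17.4475
  [3→9]: (31.54+3.11)/2 × 6 = 103.95
  Sum = 284.1325 mcg/mL·h
IV tail: 3.11/0.386 = 8.057; AUC_iv,0→∞ = 284.1325 + 8.057 = 292.1895 mcg/mL·h
Trapezoidal AUC_0→6 (oral suspension):
  [0→1]: (0.00+53.28)/2 × 1 = 26.64
  [1→5]: (53.28+12.75)/2 × 4 = 132.06
  [5→5.5]: (12.75+10.51)/2 × 0.5 = 5.815
  [5.5→6]: (10.51+8.67)/2 × 0.5 = 4.795
  Sum = 169.31 mcg/mL·h
oral suspension tail: 8.67/0.386 = 22.461; AUC_ev,0→∞ = 169.31 + 22.461 = 191.771 mcg/mL·h
F = (AUC_ev/D_ev)/(AUC_iv/D_iv) = (191.771/200)/(292.1895/100) = 0.958855/2.921895 = 0.3282

F = 0.328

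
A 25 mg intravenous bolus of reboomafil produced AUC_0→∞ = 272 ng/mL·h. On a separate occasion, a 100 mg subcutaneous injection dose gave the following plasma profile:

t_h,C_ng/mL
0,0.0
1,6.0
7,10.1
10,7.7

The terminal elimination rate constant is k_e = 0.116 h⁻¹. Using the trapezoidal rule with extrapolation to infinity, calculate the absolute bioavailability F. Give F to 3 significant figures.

Trapezoidal AUC_0→10 (subcutaneous injection):
  [0→1]: (0.0+6.0)/2 × 1 = 3.0
  [1→7]: (6.0+10.1)/2 × 6 = 48.3
  [7→10]: (10.1+7.7)/2 × 3 = 26.7
  Sum = 78.0 ng/mL·h
Tail: C_last/k_e = 7.7/0.116 = 66.379
AUC_0→∞ (subcutaneous injection) = 78.0 + 66.379 = 144.379 ng/mL·h
F = (AUC_ev/D_ev)/(AUC_iv/D_iv) = (144.379/100)/(272/25) = 1.44379/10.88 = 0.1327

F = 0.133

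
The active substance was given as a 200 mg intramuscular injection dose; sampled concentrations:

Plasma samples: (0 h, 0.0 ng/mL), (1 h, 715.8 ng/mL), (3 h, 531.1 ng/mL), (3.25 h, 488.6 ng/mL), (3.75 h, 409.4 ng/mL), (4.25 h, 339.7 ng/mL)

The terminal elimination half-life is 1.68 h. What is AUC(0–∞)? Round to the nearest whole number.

Trapezoidal AUC_0→4.25:
  [0→1]: (0.0+715.8)/2 × 1 = 357.9
  [1→3]: (715.8+531.1)/2 × 2 = 1246.9
  [3→3.25]: (531.1+488.6)/2 × 0.25 = 127.4625
  [3.25→3.75]: (488.6+409.4)/2 × 0.5 = 224.5
  [3.75→4.25]: (409.4+339.7)/2 × 0.5 = 187.275
  Sum = 2144.0375 ng/mL·h
k_e = ln2 / t½ = 0.693147 / 1.68 = 0.4126 h^-1
Extrapolated tail: C_last / k_e = 339.7 / 0.4126 = 823.316
AUC_0→∞ = 2144.0375 + 823.316 = 2967.3535 ng/mL·h

AUC = 2967 ng/mL·h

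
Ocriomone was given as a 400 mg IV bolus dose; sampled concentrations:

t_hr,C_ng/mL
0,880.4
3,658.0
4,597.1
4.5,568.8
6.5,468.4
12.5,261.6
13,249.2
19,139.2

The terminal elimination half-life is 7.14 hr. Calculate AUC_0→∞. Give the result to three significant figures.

AUC = 9180 ng/mL·hr

Trapezoidal AUC_0→19:
  [0→3]: (880.4+658.0)/2 × 3 = 2307.6
  [3→4]: (658.0+597.1)/2 × 1 = 627.55
  [4→4.5]: (597.1+568.8)/2 × 0.5 = 291.475
  [4.5→6.5]: (568.8+468.4)/2 × 2 = 1037.2
  [6.5→12.5]: (468.4+261.6)/2 × 6 = 2190.0
  [12.5→13]: (261.6+249.2)/2 × 0.5 = 127.7
  [13→19]: (249.2+139.2)/2 × 6 = 1165.2
  Sum = 7746.725 ng/mL·hr
k_e = ln2 / t½ = 0.693147 / 7.14 = 0.0971 hr^-1
Extrapolated tail: C_last / k_e = 139.2 / 0.0971 = 1433.574
AUC_0→∞ = 7746.725 + 1433.574 = 9180.299 ng/mL·hr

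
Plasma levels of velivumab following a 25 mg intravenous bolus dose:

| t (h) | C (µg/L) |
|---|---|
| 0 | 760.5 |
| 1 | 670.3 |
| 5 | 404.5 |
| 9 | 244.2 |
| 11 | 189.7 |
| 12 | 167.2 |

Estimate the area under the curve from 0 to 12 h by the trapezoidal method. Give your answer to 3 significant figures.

AUC = 4770 µg/L·h

Trapezoidal AUC_0→12:
  [0→1]: (760.5+670.3)/2 × 1 = 715.4
  [1→5]: (670.3+404.5)/2 × 4 = 2149.6
  [5→9]: (404.5+244.2)/2 × 4 = 1297.4
  [9→11]: (244.2+189.7)/2 × 2 = 433.9
  [11→12]: (189.7+167.2)/2 × 1 = 178.45
  Sum = 4774.75 µg/L·h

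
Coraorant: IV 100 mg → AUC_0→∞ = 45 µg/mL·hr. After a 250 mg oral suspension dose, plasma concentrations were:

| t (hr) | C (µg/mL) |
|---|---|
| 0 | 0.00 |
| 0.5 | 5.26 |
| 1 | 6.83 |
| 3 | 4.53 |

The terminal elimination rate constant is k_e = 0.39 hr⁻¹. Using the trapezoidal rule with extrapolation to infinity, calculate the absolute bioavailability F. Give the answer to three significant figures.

Trapezoidal AUC_0→3 (oral suspension):
  [0→0.5]: (0.00+5.26)/2 × 0.5 = 1.315
  [0.5→1]: (5.26+6.83)/2 × 0.5 = 3.0225
  [1→3]: (6.83+4.53)/2 × 2 = 11.36
  Sum = 15.6975 µg/mL·hr
Tail: C_last/k_e = 4.53/0.39 = 11.615
AUC_0→∞ (oral suspension) = 15.6975 + 11.615 = 27.3125 µg/mL·hr
F = (AUC_ev/D_ev)/(AUC_iv/D_iv) = (27.3125/250)/(45/100) = 0.10925/0.45 = 0.2428

F = 0.243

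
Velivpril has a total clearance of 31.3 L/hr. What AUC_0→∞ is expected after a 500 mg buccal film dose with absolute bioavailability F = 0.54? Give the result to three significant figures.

AUC = 8.63 mg/L·hr

AUC_0→∞ = F × Dose / CL
        = 0.54 × 500 / 31.3 = 8.6262 mg/L·hr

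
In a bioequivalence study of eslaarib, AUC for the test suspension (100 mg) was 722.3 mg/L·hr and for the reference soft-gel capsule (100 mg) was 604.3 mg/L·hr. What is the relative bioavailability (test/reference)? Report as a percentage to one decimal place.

F_rel = 119.5%

F_rel = (AUC_test/D_test) / (AUC_ref/D_ref)
      = (722.3/100) / (604.3/100)
      = 7.223 / 6.043 = 1.1953 = 119.53%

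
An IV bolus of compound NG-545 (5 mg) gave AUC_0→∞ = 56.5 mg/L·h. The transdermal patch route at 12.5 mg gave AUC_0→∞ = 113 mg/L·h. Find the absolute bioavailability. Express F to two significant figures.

F = (AUC_ev / D_ev) / (AUC_iv / D_iv)
  = (113/12.5) / (56.5/5)
  = 9.04 / 11.3 = 0.8000

F = 0.80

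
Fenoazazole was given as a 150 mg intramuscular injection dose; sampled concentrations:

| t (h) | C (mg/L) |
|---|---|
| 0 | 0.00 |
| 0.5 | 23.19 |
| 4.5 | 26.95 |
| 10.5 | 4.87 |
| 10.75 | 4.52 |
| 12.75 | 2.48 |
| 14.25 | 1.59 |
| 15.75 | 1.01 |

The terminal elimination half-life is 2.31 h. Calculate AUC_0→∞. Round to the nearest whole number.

Trapezoidal AUC_0→15.75:
  [0→0.5]: (0.00+23.19)/2 × 0.5 = 5.7975
  [0.5→4.5]: (23.19+26.95)/2 × 4 = 100.28
  [4.5→10.5]: (26.95+4.87)/2 × 6 = 95.46
  [10.5→10.75]: (4.87+4.52)/2 × 0.25 = 1.17375
  [10.75→12.75]: (4.52+2.48)/2 × 2 = 7.0
  [12.75→14.25]: (2.48+1.59)/2 × 1.5 = 3.0525
  [14.25→15.75]: (1.59+1.01)/2 × 1.5 = 1.95
  Sum = 214.71375 mg/L·h
k_e = ln2 / t½ = 0.693147 / 2.31 = 0.3001 h^-1
Extrapolated tail: C_last / k_e = 1.01 / 0.3001 = 3.366
AUC_0→∞ = 214.71375 + 3.366 = 218.07975 mg/L·h

AUC = 218 mg/L·h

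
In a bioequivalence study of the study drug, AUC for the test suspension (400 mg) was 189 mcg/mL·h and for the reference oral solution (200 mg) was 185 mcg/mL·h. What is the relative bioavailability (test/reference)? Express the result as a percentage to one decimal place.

F_rel = (AUC_test/D_test) / (AUC_ref/D_ref)
      = (189/400) / (185/200)
      = 0.4725 / 0.925 = 0.5108 = 51.08%

F_rel = 51.1%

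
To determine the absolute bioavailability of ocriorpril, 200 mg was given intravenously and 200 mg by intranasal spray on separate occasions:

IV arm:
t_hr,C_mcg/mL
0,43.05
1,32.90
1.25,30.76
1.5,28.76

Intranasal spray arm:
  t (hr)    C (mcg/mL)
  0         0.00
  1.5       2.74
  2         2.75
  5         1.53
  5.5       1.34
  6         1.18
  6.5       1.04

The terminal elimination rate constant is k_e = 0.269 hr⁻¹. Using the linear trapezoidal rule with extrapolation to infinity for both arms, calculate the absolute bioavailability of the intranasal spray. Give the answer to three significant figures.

Trapezoidal AUC_0→1.5 (IV):
  [0→1]: (43.05+32.90)/2 × 1 = 37.975
  [1→1.25]: (32.90+30.76)/2 × 0.25 = 7.9575
  [1.25→1.5]: (30.76+28.76)/2 × 0.25 = 7.44
  Sum = 53.3725 mcg/mL·hr
IV tail: 28.76/0.269 = 106.914; AUC_iv,0→∞ = 53.3725 + 106.914 = 160.2865 mcg/mL·hr
Trapezoidal AUC_0→6.5 (intranasal spray):
  [0→1.5]: (0.00+2.74)/2 × 1.5 = 2.055
  [1.5→2]: (2.74+2.75)/2 × 0.5 = 1.3725
  [2→5]: (2.75+1.53)/2 × 3 = 6.42
  [5→5.5]: (1.53+1.34)/2 × 0.5 = 0.7175
  [5.5→6]: (1.34+1.18)/2 × 0.5 = 0.63
  [6→6.5]: (1.18+1.04)/2 × 0.5 = 0.555
  Sum = 11.75 mcg/mL·hr
intranasal spray tail: 1.04/0.269 = 3.866; AUC_ev,0→∞ = 11.75 + 3.866 = 15.616 mcg/mL·hr
F = (AUC_ev/D_ev)/(AUC_iv/D_iv) = (15.616/200)/(160.2865/200) = 0.07808/0.8014325 = 0.0974

F = 0.0974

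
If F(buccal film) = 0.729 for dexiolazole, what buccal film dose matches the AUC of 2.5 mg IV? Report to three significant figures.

For equal systemic exposure: F × D_ev = D_iv
D_ev = D_iv / F = 2.5 / 0.729 = 3.42936 mg

D_buccal = 3.43 mg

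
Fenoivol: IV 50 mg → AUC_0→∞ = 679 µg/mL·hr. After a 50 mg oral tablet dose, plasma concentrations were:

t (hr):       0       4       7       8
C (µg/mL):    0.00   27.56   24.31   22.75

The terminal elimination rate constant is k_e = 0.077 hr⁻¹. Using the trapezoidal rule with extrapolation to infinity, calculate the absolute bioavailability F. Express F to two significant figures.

F = 0.67

Trapezoidal AUC_0→8 (oral tablet):
  [0→4]: (0.00+27.56)/2 × 4 = 55.12
  [4→7]: (27.56+24.31)/2 × 3 = 77.805
  [7→8]: (24.31+22.75)/2 × 1 = 23.53
  Sum = 156.455 µg/mL·hr
Tail: C_last/k_e = 22.75/0.077 = 295.455
AUC_0→∞ (oral tablet) = 156.455 + 295.455 = 451.91 µg/mL·hr
F = (AUC_ev/D_ev)/(AUC_iv/D_iv) = (451.91/50)/(679/50) = 9.0382/13.58 = 0.6656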